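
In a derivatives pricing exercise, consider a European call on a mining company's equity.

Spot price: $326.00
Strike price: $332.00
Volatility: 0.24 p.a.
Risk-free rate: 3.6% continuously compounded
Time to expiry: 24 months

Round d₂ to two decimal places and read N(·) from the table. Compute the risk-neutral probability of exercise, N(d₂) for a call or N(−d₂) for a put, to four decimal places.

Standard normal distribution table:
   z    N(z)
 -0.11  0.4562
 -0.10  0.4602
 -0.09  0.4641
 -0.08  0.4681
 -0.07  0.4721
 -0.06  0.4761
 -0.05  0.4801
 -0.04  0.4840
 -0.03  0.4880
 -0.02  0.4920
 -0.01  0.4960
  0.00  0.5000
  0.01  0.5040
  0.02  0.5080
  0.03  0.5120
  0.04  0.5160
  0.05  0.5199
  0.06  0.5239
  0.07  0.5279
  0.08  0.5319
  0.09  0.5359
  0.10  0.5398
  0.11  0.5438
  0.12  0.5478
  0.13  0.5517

σ√T = 0.24·√2 = 0.3394
d₁ = [ln(326/332) + (0.036 + ½·0.24²)·2] / (σ√T) = (-0.0182 + 0.1296) / 0.3394 = 0.3281 → 0.33
d₂ = 0.3281 − 0.3394 = -0.0113 → -0.01
Pr(exercise) under Q = N(d₂) = 0.4960

0.4960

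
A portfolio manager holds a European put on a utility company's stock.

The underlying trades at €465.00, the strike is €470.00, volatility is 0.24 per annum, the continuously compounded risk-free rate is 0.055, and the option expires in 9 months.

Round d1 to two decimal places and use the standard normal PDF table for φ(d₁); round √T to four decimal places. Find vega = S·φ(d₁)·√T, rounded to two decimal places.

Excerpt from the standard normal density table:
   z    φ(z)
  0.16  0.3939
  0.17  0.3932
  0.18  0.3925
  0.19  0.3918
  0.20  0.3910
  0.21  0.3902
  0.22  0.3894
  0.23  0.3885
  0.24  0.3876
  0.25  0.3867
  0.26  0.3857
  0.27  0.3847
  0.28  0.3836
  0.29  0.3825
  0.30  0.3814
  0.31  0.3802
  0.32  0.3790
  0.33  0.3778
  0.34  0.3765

σ√T = 0.24·√0.75 = 0.2078
d₁ = [ln(465/470) + (0.055 + 0.24²/2)·0.75] / 0.2078 = [-0.0107 + 0.0629] / 0.2078 = 0.2509 → 0.25
√T = √0.75 = 0.8660
φ(d₁) = φ(0.25) = 0.3867
vega = S·φ(d₁)·√T = 465·0.3867·0.8660 = 155.7202
(Vega is the same for a European call and put with the same parameters.)

155.72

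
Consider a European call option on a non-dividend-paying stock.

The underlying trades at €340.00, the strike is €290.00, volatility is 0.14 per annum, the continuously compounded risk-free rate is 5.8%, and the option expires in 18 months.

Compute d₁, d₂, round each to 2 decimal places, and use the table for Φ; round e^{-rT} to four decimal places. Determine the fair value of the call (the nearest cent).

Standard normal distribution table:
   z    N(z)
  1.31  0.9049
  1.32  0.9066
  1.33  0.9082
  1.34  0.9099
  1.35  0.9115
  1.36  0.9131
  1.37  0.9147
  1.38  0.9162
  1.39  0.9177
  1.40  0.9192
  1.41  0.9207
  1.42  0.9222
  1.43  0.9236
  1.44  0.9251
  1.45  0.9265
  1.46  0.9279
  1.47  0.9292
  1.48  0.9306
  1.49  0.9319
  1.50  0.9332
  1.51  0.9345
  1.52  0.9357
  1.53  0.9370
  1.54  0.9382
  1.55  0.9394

σ√T = 0.14·√1.5 = 0.1715
d₁ = [ln(340/290) + (0.058 + 0.14²/2)·1.5] / 0.1715 = [0.1591 + 0.1017] / 0.1715 = 1.5208 → 1.52
d₂ = d₁ − σ√T = 1.5208 − 0.1715 = 1.3493 → 1.35
exp(−rT) = exp(−0.058·1.5) = 0.9167
C = 340·N(1.52) − 290·0.9167·N(1.35) = 340·0.9357 − 290·0.9167·0.9115 = 318.1380 − 242.3159 = 75.8221

€75.82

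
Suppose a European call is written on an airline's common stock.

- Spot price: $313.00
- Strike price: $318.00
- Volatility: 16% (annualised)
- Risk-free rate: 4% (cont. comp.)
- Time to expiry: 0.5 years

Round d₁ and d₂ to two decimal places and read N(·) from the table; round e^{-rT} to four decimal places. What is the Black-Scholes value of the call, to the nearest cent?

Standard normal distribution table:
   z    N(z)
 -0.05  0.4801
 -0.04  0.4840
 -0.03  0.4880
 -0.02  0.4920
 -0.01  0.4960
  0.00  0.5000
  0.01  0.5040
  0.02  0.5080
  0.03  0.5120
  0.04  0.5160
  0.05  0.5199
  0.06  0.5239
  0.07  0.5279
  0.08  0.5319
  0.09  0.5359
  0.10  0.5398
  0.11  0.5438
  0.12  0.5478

σ√T = 0.16 × 0.7071 = 0.1131
d₁ = [ln(313/318) + (0.04 + ½·0.16²)·0.5] / (σ√T) = (-0.0158 + 0.0264) / 0.1131 = 0.0933 which rounds to 0.09
d₂ = 0.0933 − 0.1131 = -0.0199 which rounds to -0.02
exp(−rT) = exp(−0.04·0.5) = 0.9802
C = 313·N(0.09) − 318·0.9802·N(-0.02) = 313·0.5359 − 318·0.9802·0.4920 = 167.7367 − 153.3582 = 14.3785

$14.38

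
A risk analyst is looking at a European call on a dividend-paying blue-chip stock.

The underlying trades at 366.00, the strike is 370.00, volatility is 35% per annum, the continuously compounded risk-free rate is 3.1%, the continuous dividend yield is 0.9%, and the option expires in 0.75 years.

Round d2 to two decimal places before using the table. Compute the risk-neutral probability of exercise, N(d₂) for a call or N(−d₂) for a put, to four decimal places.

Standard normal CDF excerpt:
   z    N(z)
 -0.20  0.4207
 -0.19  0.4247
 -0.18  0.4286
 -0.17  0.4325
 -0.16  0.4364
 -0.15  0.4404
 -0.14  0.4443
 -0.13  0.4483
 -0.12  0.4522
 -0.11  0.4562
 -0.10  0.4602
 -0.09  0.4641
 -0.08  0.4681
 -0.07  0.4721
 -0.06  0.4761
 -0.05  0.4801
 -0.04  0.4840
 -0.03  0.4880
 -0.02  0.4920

0.4483

σ√T = 0.35·√0.75 = 0.3031
ln(S/K) + (r − q + σ²/2)T = ln(366/370) + (0.031 − 0.009 + 0.35²/2)·0.75 = -0.0109 + 0.0624 = 0.0516
d₁ = 0.0516 / 0.3031 = 0.1701 ⇒ 0.17
d₂ = d₁ − σ√T = 0.1701 − 0.3031 = -0.1330 ⇒ -0.13
Pr(exercise) under Q = N(d₂) = 0.4483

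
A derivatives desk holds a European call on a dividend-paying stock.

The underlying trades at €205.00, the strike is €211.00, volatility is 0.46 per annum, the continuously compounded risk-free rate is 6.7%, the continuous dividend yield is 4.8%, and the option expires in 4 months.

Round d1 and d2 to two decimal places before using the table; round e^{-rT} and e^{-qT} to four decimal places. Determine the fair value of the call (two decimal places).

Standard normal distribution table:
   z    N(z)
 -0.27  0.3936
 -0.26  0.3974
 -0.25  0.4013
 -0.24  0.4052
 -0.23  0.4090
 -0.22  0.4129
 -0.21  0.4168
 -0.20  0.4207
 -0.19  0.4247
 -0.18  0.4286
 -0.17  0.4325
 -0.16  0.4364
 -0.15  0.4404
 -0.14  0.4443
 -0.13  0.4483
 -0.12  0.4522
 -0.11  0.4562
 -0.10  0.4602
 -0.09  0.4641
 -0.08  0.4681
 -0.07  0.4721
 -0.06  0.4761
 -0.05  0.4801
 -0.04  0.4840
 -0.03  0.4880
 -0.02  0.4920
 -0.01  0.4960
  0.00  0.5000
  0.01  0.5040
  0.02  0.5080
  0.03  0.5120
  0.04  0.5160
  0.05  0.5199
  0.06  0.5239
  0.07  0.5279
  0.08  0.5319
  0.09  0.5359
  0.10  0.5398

σ√T = 0.46 × 0.5774 = 0.2656
d₁ = [ln(205/211) + (0.067 − 0.048 + 0.46²/2)·0.3333] / 0.2656 = [-0.0288 + 0.0416] / 0.2656 = 0.0480 ≈ 0.05
d₂ = d₁ − σ√T = 0.0480 − 0.2656 = -0.2176 ≈ -0.22
exp(−qT) = exp(−0.048·0.3333) = 0.9841;  exp(−rT) = exp(−0.067·0.3333) = 0.9779
N(d₁) = N(0.05) = 0.5199;  N(d₂) = N(-0.22) = 0.4129
C = 205·0.9841·0.5199 − 211·0.9779·0.4129 = 104.8849 − 85.1965 = 19.6884

€19.69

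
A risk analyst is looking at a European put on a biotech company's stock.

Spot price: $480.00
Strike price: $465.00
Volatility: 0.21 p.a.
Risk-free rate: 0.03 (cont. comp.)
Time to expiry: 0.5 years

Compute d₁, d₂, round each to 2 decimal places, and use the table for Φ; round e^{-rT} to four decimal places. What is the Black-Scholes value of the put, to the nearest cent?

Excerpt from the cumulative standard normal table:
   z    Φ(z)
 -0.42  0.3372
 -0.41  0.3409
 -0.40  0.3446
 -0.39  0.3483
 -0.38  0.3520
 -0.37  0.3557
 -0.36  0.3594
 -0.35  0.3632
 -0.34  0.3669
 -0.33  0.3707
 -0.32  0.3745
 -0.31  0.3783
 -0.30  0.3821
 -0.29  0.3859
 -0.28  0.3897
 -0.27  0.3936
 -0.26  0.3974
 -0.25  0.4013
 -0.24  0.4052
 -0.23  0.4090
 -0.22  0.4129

$18.43

T = 0.5;  σ√T = 0.1485
d₁ = [ln(480/465) + (0.03 + 0.21²/2)·0.5] / 0.1485 = [0.0317 + 0.0260] / 0.1485 = 0.3891 which rounds to 0.39
d₂ = d₁ − σ√T = 0.3891 − 0.1485 = 0.2406 which rounds to 0.24
e^(−rT) = e^(−0.03·0.5) = 0.9851
N(−d₂) = N(-0.24) = 0.4052;  N(−d₁) = N(-0.39) = 0.3483
P = 465·0.9851·0.4052 − 480·0.3483 = 185.6106 − 167.1840 = 18.4266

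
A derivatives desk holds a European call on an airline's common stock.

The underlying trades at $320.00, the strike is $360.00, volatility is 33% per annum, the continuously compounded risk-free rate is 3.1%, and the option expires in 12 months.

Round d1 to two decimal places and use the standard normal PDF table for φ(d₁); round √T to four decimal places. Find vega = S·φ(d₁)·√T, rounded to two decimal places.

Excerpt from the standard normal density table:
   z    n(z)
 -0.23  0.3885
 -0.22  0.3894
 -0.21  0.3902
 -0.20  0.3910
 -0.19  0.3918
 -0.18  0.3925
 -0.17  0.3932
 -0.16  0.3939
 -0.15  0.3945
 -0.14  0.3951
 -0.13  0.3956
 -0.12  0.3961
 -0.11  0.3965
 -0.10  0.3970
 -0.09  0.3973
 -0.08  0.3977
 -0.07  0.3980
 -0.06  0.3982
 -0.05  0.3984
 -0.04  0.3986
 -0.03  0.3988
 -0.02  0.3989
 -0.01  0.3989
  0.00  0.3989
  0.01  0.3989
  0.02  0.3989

T = 1;  σ√T = 0.3300
d₁ = [ln(320/360) + (0.031 + 0.33²/2)·1] / 0.3300 = [-0.1178 + 0.0854] / 0.3300 = -0.0980 ⇒ -0.10
√T = √1 = 1.0000
φ(d₁) = φ(-0.10) = 0.3970
vega = S·φ(d₁)·√T = 320·0.3970·1.0000 = 127.0400

127.04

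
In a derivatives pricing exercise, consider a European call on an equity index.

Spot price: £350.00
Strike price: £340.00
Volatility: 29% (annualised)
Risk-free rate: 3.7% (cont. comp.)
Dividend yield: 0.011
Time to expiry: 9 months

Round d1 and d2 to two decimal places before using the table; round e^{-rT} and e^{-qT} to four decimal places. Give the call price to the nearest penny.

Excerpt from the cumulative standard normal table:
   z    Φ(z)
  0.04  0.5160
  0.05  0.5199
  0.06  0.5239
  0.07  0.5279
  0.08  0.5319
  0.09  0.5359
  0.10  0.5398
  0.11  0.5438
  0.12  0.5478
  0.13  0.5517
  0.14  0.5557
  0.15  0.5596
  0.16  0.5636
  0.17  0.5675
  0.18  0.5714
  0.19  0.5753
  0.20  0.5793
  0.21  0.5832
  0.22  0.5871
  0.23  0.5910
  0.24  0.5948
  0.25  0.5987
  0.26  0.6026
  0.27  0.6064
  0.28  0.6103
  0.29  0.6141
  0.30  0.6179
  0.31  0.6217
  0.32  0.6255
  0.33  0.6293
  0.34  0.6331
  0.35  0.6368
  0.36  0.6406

£42.56

σ√T = 0.29·√0.75 = 0.2511
d₁ = [ln(350/340) + (0.037 − 0.011 + 0.29²/2)·0.75] / 0.2511 = [0.0290 + 0.0510] / 0.2511 = 0.3186 → 0.32
d₂ = d₁ − σ√T = 0.3186 − 0.2511 = 0.0675 → 0.07
exp(−qT) = exp(−0.011·0.75) = 0.9918;  exp(−rT) = exp(−0.037·0.75) = 0.9726
C = 350·0.9918·N(0.32) − 340·0.9726·N(0.07) = 350·0.9918·0.6255 − 340·0.9726·0.5279 = 217.1298 − 174.5681 = 42.5617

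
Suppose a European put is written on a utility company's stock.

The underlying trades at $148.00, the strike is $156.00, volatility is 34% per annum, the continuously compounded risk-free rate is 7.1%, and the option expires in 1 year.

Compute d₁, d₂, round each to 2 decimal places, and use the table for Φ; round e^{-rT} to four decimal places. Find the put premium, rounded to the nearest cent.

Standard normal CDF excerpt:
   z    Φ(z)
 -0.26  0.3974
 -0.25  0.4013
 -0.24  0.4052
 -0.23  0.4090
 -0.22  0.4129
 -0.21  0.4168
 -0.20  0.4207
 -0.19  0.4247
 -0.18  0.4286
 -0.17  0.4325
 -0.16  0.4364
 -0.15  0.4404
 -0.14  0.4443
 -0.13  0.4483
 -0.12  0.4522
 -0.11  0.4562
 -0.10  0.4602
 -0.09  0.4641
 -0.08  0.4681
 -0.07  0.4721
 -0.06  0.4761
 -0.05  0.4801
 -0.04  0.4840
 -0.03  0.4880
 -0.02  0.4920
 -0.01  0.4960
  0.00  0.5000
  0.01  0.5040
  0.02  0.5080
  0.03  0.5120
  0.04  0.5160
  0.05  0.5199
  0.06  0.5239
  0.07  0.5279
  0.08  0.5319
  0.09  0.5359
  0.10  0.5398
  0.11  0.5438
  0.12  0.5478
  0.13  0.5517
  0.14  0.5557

$18.49

σ√T = 0.34 × 1.0000 = 0.3400
ln(S/K) + (r + σ²/2)T = ln(148/156) + (0.071 + 0.34²/2)·1 = -0.0526 + 0.1288 = 0.0762
d₁ = 0.0762 / 0.3400 = 0.2240 ⇒ 0.22
d₂ = d₁ − σ√T = 0.2240 − 0.3400 = -0.1160 ⇒ -0.12
e^(−rT) = e^(−0.071·1) = 0.9315
N(−d₂) = N(0.12) = 0.5478;  N(−d₁) = N(-0.22) = 0.4129
P = 156·0.9315·0.5478 − 148·0.4129 = 79.6030 − 61.1092 = 18.4938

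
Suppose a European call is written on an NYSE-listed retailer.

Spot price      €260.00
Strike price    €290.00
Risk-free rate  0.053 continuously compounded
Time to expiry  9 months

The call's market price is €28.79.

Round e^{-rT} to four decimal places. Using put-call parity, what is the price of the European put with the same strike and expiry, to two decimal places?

e^(−rT) = e^(−0.053·0.75) = 0.9610
Put-call parity: C − P = S − K·e^(−rT) = 260 − 290·0.9610 = 260 − 278.6900 = -18.6900
P = C − (C − P) = 28.79 − (-18.6900) = 47.4800

€47.48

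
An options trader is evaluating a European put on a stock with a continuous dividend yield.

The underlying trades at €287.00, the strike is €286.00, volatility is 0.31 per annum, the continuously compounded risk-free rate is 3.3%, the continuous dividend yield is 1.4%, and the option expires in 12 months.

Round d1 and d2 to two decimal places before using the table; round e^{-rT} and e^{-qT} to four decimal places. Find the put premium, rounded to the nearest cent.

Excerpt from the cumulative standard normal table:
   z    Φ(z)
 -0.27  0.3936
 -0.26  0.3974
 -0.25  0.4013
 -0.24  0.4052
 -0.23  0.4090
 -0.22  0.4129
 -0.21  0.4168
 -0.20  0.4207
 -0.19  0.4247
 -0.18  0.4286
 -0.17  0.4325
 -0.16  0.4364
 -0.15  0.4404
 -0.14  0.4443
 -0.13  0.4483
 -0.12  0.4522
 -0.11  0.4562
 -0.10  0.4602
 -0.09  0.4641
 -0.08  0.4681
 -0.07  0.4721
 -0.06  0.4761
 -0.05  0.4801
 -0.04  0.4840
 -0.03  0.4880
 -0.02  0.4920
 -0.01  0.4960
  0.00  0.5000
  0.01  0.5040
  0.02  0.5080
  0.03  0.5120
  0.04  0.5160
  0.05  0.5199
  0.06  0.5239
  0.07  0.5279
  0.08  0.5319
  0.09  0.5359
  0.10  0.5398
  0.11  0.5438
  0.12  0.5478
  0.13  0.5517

€31.43

σ√T = 0.31·√1 = 0.3100
ln(S/K) + (r − q + σ²/2)T = ln(287/286) + (0.033 − 0.014 + 0.31²/2)·1 = 0.0035 + 0.0670 = 0.0705
d₁ = 0.0705 / 0.3100 = 0.2275 which rounds to 0.23
d₂ = d₁ − σ√T = 0.2275 − 0.3100 = -0.0825 which rounds to -0.08
exp(−qT) = exp(−0.014·1) = 0.9861;  exp(−rT) = exp(−0.033·1) = 0.9675
P = 286·0.9675·N(0.08) − 287·0.9861·N(-0.23) = 286·0.9675·0.5319 − 287·0.9861·0.4090 = 147.1794 − 115.7514 = 31.4280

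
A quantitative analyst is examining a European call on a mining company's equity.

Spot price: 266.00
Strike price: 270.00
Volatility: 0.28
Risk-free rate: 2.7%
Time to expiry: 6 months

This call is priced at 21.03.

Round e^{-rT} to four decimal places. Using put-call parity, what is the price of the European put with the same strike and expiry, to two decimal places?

21.41

e^(−rT) = e^(−0.027·0.5) = 0.9866
Put-call parity: C − P = S − K·e^(−rT) = 266 − 270·0.9866 = 266 − 266.3820 = -0.3820
P = C − (C − P) = 21.03 − (-0.3820) = 21.4120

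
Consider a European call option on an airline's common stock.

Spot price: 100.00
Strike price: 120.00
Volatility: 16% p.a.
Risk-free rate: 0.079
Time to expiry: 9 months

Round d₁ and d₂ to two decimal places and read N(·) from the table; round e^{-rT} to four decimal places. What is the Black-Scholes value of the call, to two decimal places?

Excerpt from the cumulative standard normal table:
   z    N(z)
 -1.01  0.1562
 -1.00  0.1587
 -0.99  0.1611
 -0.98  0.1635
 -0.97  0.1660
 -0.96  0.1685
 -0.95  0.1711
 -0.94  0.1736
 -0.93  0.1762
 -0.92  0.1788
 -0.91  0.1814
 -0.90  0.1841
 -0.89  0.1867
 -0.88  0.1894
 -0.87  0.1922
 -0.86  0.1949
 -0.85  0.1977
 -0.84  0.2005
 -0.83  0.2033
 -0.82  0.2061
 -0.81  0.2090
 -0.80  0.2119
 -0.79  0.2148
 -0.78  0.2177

σ√T = 0.16·√0.75 = 0.1386
d₁ = [ln(100/120) + (0.079 + ½·0.16²)·0.75] / (σ√T) = (-0.1823 + 0.0689) / 0.1386 = -0.8189 ⇒ -0.82
d₂ = -0.8189 − 0.1386 = -0.9575 ⇒ -0.96
e^(−rT) = e^(−0.079·0.75) = 0.9425
N(d₁) = N(-0.82) = 0.2061;  N(d₂) = N(-0.96) = 0.1685
C = 100·0.2061 − 120·0.9425·0.1685 = 20.6100 − 19.0573 = 1.5526

1.55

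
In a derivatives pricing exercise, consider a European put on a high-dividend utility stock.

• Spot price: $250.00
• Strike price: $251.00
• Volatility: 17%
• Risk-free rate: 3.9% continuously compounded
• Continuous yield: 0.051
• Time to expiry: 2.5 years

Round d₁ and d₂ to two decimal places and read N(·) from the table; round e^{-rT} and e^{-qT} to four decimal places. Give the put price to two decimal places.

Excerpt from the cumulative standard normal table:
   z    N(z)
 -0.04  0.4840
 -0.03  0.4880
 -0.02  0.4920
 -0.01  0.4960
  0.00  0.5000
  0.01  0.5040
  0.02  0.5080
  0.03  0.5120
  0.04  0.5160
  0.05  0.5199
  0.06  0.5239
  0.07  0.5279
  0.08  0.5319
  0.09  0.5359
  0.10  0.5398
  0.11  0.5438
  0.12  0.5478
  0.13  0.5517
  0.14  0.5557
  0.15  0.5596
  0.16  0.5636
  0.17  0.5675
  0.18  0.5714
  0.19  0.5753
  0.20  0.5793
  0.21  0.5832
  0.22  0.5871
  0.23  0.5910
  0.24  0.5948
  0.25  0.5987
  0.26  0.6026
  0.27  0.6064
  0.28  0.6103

$28.04

σ√T = 0.17 × 1.5811 = 0.2688
d₁ = [ln(250/251) + (0.039 − 0.051 + 0.17²/2)·2.5] / 0.2688 = [-0.0040 + 0.0061] / 0.2688 = 0.0079 → 0.01
d₂ = d₁ − σ√T = 0.0079 − 0.2688 = -0.2609 → -0.26
e^(−qT) = e^(−0.051·2.5) = 0.8803;  e^(−rT) = e^(−0.039·2.5) = 0.9071
N(−d₂) = N(0.26) = 0.6026;  N(−d₁) = N(-0.01) = 0.4960
P = 251·0.9071·0.6026 − 250·0.8803·0.4960 = 137.2012 − 109.1572 = 28.0440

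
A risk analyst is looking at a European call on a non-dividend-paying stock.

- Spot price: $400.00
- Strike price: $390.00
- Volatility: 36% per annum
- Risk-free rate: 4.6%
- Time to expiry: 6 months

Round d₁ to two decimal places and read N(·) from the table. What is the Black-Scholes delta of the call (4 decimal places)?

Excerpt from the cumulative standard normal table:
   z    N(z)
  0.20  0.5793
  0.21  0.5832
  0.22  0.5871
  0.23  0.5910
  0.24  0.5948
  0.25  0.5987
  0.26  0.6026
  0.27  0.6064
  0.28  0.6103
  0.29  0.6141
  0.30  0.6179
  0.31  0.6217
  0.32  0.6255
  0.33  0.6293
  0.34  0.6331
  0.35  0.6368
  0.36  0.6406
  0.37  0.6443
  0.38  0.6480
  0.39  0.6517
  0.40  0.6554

0.6255

σ√T = 0.36 × 0.7071 = 0.2546
d₁ = [ln(400/390) + (0.046 + 0.36²/2)·0.5] / 0.2546 = [0.0253 + 0.0554] / 0.2546 = 0.3171 which rounds to 0.32
N(d₁) = N(0.32) = 0.6255
Δ_call = N(d₁) = 0.6255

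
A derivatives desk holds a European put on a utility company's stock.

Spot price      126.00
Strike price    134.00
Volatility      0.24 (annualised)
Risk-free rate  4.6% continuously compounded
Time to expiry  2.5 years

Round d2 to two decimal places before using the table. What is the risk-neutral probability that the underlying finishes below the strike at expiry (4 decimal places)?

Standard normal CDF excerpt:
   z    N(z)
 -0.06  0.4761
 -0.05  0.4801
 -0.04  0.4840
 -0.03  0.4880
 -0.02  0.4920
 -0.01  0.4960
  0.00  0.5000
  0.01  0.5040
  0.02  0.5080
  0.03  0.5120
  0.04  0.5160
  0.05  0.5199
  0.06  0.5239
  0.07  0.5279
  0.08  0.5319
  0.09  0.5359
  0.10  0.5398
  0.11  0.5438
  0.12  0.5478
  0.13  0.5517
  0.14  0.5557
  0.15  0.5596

σ√T = 0.24·√2.5 = 0.3795
ln(S/K) + (r + σ²/2)T = ln(126/134) + (0.046 + 0.24²/2)·2.5 = -0.0616 + 0.1870 = 0.1254
d₁ = 0.1254 / 0.3795 = 0.3306 ⇒ 0.33
d₂ = d₁ − σ√T = 0.3306 − 0.3795 = -0.0489 ⇒ -0.05
Pr(exercise) under Q = N(−d₂) = N(0.05) = 0.5199

0.5199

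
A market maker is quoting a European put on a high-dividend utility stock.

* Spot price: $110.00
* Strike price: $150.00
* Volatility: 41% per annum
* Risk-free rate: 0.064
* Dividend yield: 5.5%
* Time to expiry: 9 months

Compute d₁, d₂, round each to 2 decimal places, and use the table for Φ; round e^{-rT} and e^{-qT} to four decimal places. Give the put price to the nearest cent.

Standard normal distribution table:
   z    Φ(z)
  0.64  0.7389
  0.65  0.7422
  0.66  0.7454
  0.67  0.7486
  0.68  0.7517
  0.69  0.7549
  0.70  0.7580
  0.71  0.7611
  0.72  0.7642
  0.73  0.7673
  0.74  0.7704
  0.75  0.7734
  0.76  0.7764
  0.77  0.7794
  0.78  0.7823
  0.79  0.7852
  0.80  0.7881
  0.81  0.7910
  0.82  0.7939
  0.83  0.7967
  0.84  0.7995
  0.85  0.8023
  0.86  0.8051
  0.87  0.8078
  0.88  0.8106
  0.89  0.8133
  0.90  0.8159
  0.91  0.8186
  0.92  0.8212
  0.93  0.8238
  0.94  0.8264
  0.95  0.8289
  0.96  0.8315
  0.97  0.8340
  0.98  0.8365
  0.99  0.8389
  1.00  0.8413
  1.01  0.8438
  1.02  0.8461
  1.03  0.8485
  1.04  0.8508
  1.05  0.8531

$41.96

σ√T = 0.41 × 0.8660 = 0.3551
d₁ = [ln(110/150) + (0.064 − 0.055 + 0.41²/2)·0.75] / 0.3551 = [-0.3102 + 0.0698] / 0.3551 = -0.6770 ≈ -0.68
d₂ = d₁ − σ√T = -0.6770 − 0.3551 = -1.0320 ≈ -1.03
exp(−qT) = exp(−0.055·0.75) = 0.9596;  exp(−rT) = exp(−0.064·0.75) = 0.9531
P = 150·0.9531·N(1.03) − 110·0.9596·N(0.68) = 150·0.9531·0.8485 − 110·0.9596·0.7517 = 121.3058 − 79.3464 = 41.9594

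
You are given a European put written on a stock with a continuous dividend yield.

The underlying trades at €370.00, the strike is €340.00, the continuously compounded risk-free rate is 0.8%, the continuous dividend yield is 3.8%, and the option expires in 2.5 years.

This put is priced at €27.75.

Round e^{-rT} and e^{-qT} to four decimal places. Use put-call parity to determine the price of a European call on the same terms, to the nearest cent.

€30.96

e^(−qT) = e^(−0.038·2.5) = 0.9094;  e^(−rT) = e^(−0.008·2.5) = 0.9802
Put-call parity: C − P = S·e^(−qT) − K·e^(−rT) = 370·0.9094 − 340·0.9802 = 336.4780 − 333.2680 = 3.2100
C = P + (C − P) = 27.75 + (3.2100) = 30.9600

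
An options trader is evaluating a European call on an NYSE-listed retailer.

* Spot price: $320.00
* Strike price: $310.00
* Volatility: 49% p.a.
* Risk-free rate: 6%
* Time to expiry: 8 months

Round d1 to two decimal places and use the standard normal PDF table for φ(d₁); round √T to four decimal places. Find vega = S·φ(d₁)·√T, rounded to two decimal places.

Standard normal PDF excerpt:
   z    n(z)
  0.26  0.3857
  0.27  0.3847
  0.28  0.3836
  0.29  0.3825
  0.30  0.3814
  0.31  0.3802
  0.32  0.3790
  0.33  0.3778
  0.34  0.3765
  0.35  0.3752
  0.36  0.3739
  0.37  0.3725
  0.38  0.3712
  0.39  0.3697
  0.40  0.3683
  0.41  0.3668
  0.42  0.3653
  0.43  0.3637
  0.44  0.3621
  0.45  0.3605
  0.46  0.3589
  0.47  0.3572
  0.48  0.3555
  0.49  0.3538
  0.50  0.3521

T = 0.6667;  σ√T = 0.4001
d₁ = [ln(320/310) + (0.06 + 0.49²/2)·0.6667] / 0.4001 = [0.0317 + 0.1200] / 0.4001 = 0.3794 which rounds to 0.38
√T = √0.6667 = 0.8165
φ(d₁) = φ(0.38) = 0.3712
vega = S·φ(d₁)·√T = 320·0.3712·0.8165 = 96.9871
(The put has the same vega.)

96.99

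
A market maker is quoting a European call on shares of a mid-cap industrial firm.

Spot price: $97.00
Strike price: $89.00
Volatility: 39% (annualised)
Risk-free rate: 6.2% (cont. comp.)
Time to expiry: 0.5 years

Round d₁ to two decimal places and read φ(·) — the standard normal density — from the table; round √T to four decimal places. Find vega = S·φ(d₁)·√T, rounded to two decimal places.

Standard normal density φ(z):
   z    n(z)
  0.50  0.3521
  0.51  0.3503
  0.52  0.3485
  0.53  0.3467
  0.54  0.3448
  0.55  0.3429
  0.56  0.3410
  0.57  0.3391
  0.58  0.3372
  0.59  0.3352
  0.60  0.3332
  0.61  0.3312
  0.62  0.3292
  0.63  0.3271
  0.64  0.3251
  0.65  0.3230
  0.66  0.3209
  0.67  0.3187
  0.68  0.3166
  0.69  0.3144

23.39

σ√T = 0.39·√0.5 = 0.2758
d₁ = [ln(97/89) + (0.062 + ½·0.39²)·0.5] / (σ√T) = (0.0861 + 0.0690) / 0.2758 = 0.5624 which rounds to 0.56
√T = √0.5 = 0.7071
φ(d₁) = φ(0.56) = 0.3410
vega = S·φ(d₁)·√T = 97·0.3410·0.7071 = 23.3887
(Call and put vega coincide under Black-Scholes.)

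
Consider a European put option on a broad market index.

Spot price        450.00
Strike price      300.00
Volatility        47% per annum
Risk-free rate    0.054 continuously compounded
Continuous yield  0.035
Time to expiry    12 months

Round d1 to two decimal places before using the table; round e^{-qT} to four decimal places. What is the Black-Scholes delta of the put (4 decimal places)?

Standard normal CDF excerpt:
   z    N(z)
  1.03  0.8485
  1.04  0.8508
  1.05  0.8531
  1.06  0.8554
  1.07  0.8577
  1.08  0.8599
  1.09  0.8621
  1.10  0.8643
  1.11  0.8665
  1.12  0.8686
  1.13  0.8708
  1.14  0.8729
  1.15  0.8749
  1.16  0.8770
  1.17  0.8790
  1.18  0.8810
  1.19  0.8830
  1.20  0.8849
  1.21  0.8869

-0.1227

σ√T = 0.47·√1 = 0.4700
ln(S/K) + (r − q + σ²/2)T = ln(450/300) + (0.054 − 0.035 + 0.47²/2)·1 = 0.4055 + 0.1294 = 0.5349
d₁ = 0.5349 / 0.4700 = 1.1381 ⇒ 1.14
N(d₁) = N(1.14) = 0.8729
Δ_put = exp(−qT)·(N(d₁) − 1) = 0.9656·(0.8729 − 1) = -0.1227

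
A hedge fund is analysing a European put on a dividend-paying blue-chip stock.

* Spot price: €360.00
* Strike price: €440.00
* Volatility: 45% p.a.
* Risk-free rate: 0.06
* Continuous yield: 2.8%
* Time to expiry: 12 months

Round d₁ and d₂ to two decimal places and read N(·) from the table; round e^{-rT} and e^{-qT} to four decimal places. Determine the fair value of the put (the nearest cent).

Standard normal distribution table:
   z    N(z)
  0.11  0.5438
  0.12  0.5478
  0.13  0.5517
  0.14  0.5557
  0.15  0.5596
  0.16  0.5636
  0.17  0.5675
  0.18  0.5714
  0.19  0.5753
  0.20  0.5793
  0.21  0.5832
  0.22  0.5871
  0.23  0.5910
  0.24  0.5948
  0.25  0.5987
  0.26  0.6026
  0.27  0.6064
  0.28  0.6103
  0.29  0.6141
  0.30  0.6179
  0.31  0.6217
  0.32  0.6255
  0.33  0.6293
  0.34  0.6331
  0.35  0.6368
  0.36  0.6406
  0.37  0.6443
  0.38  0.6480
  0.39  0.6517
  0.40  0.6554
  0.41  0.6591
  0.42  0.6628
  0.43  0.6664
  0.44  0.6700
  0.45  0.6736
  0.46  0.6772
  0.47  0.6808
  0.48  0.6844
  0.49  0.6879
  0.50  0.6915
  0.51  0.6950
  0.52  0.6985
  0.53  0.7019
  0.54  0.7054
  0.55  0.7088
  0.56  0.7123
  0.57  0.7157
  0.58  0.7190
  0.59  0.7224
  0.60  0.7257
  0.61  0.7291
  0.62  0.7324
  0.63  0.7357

€104.83

σ√T = 0.45 × 1.0000 = 0.4500
d₁ = [ln(360/440) + (0.06 − 0.028 + 0.45²/2)·1] / 0.4500 = [-0.2007 + 0.1333] / 0.4500 = -0.1498 which rounds to -0.15
d₂ = d₁ − σ√T = -0.1498 − 0.4500 = -0.5998 which rounds to -0.60
e^(−qT) = e^(−0.028·1) = 0.9724;  e^(−rT) = e^(−0.06·1) = 0.9418
P = 440·0.9418·N(0.60) − 360·0.9724·N(0.15) = 440·0.9418·0.7257 − 360·0.9724·0.5596 = 300.7243 − 195.8958 = 104.8285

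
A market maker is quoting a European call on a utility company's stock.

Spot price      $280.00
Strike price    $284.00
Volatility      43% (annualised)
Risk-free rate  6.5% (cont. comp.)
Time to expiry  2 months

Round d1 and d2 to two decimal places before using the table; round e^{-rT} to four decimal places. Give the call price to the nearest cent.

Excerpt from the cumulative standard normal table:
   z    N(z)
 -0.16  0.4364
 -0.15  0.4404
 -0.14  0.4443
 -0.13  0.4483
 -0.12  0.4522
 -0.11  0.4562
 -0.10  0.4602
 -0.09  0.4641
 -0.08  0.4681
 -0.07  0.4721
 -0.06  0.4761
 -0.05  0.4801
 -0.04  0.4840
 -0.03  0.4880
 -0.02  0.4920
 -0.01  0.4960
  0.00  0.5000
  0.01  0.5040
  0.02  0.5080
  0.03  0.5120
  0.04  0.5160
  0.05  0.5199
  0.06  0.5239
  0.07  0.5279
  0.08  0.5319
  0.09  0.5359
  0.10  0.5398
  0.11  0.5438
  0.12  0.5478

$19.65

T = 0.1667;  σ√T = 0.1755
d₁ = [ln(280/284) + (0.065 + 0.43²/2)·0.1667] / 0.1755 = [-0.0142 + 0.0262] / 0.1755 = 0.0687 ≈ 0.07
d₂ = d₁ − σ√T = 0.0687 − 0.1755 = -0.1069 ≈ -0.11
exp(−rT) = exp(−0.065·0.1667) = 0.9892
N(d₁) = N(0.07) = 0.5279;  N(d₂) = N(-0.11) = 0.4562
C = 280·0.5279 − 284·0.9892·0.4562 = 147.8120 − 128.1615 = 19.6505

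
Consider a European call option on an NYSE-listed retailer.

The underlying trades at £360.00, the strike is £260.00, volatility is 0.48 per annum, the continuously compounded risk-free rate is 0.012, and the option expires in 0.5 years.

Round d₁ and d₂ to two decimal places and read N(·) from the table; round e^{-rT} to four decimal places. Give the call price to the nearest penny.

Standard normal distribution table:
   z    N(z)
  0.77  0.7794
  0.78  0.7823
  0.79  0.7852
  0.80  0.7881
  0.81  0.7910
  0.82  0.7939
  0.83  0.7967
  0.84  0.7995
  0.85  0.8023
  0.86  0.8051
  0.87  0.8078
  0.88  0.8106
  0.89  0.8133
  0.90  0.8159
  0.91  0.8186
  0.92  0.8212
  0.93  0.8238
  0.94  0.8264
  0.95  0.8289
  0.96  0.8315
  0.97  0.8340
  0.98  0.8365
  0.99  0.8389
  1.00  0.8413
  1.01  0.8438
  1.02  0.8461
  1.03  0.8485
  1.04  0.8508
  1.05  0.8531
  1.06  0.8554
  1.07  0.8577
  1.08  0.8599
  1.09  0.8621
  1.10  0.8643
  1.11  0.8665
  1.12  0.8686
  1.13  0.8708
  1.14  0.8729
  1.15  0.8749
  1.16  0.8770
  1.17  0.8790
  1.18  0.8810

σ√T = 0.48·√0.5 = 0.3394
d₁ = [ln(360/260) + (0.012 + 0.48²/2)·0.5] / 0.3394 = [0.3254 + 0.0636] / 0.3394 = 1.1462 → 1.15
d₂ = d₁ − σ√T = 1.1462 − 0.3394 = 0.8068 → 0.81
exp(−rT) = exp(−0.012·0.5) = 0.9940
N(d₁) = N(1.15) = 0.8749;  N(d₂) = N(0.81) = 0.7910
C = 360·0.8749 − 260·0.9940·0.7910 = 314.9640 − 204.4260 = 110.5380

£110.54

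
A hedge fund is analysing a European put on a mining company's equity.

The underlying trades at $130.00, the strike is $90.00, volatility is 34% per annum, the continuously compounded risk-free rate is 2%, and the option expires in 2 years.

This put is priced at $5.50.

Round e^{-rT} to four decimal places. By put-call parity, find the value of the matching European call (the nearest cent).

$49.03

e^(−rT) = e^(−0.02·2) = 0.9608
Put-call parity: C − P = S − K·e^(−rT) = 130 − 90·0.9608 = 130 − 86.4720 = 43.5280
C = P + (C − P) = 5.50 + (43.5280) = 49.0280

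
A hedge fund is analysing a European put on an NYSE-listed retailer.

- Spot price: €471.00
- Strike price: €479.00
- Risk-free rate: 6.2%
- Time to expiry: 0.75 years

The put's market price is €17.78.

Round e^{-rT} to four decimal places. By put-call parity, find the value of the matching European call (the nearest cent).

€31.53

exp(−rT) = exp(−0.062·0.75) = 0.9546
Put-call parity: C − P = S − K·e^(−rT) = 471 − 479·0.9546 = 471 − 457.2534 = 13.7466
C = P + (C − P) = 17.78 + (13.7466) = 31.5266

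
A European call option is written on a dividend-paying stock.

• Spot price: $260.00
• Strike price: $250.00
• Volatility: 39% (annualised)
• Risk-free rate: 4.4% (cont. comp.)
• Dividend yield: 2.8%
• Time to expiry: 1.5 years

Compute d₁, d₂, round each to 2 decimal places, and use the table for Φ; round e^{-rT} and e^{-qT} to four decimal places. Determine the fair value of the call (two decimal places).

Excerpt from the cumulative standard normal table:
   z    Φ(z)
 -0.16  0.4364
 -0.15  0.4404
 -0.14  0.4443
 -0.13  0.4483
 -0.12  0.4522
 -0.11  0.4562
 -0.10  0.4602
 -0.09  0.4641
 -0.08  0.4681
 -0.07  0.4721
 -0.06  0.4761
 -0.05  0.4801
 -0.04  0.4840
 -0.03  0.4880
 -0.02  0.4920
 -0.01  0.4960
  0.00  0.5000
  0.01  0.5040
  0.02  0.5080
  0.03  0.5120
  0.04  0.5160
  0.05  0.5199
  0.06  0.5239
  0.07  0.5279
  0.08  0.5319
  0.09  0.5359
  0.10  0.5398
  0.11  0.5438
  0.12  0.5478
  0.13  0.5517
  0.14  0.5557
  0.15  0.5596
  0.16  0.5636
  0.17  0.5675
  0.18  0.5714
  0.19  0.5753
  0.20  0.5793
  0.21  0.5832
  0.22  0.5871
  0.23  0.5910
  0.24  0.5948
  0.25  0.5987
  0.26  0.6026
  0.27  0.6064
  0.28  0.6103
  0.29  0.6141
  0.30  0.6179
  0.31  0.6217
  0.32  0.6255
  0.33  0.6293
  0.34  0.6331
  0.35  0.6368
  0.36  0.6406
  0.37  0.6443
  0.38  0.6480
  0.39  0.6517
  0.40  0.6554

T = 1.5;  σ√T = 0.4777
d₁ = [ln(260/250) + (0.044 − 0.028 + 0.39²/2)·1.5] / 0.4777 = [0.0392 + 0.1381] / 0.4777 = 0.3712 ⇒ 0.37
d₂ = d₁ − σ√T = 0.3712 − 0.4777 = -0.1065 ⇒ -0.11
e^(−qT) = e^(−0.028·1.5) = 0.9589;  e^(−rT) = e^(−0.044·1.5) = 0.9361
C = 260·0.9589·N(0.37) − 250·0.9361·N(-0.11) = 260·0.9589·0.6443 − 250·0.9361·0.4562 = 160.6330 − 106.7622 = 53.8708

$53.87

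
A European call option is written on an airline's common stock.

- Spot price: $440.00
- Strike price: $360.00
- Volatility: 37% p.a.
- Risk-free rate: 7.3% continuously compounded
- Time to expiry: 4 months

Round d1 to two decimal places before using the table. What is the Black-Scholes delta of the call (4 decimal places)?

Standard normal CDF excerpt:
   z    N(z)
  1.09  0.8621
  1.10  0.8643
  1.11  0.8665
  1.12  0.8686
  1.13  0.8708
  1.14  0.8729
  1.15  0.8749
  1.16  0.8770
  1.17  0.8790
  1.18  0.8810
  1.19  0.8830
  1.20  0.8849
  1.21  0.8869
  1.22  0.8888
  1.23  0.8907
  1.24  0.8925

0.8770

T = 0.3333;  σ√T = 0.2136
d₁ = [ln(440/360) + (0.073 + 0.37²/2)·0.3333] / 0.2136 = [0.2007 + 0.0471] / 0.2136 = 1.1601 which rounds to 1.16
N(d₁) = N(1.16) = 0.8770
Δ_call = N(d₁) = 0.8770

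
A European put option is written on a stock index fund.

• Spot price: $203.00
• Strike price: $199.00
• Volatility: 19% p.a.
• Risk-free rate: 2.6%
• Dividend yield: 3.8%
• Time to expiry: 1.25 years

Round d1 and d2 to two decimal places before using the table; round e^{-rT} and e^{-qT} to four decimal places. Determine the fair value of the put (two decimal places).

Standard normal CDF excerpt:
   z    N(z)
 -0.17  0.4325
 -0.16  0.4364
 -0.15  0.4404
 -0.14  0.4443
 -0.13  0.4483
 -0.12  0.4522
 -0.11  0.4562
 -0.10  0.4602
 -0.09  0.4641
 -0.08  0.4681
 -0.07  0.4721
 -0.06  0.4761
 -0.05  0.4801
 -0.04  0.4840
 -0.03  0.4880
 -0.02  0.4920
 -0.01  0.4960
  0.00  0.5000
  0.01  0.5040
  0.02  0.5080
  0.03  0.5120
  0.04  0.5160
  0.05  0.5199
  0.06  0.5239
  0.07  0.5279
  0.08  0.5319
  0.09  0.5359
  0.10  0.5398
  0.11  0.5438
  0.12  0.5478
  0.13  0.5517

$15.68

T = 1.25;  σ√T = 0.2124
ln(S/K) + (r − q + σ²/2)T = ln(203/199) + (0.026 − 0.038 + 0.19²/2)·1.25 = 0.0199 + 0.0076 = 0.0275
d₁ = 0.0275 / 0.2124 = 0.1293 ≈ 0.13
d₂ = d₁ − σ√T = 0.1293 − 0.2124 = -0.0831 ≈ -0.08
exp(−qT) = exp(−0.038·1.25) = 0.9536;  exp(−rT) = exp(−0.026·1.25) = 0.9680
N(−d₂) = N(0.08) = 0.5319;  N(−d₁) = N(-0.13) = 0.4483
P = 199·0.9680·0.5319 − 203·0.9536·0.4483 = 102.4610 − 86.7823 = 15.6787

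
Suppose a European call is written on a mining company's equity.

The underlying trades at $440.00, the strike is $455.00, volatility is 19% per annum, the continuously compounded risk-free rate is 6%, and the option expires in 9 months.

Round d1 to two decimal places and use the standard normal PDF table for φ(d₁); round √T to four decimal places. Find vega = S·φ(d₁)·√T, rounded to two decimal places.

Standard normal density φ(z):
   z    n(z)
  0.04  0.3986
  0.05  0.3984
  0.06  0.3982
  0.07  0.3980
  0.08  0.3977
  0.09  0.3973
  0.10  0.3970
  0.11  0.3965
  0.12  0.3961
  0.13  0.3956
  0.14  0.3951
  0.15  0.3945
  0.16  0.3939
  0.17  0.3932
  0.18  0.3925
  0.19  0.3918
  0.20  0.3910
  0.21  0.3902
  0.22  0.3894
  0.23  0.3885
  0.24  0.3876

σ√T = 0.19·√0.75 = 0.1645
d₁ = [ln(440/455) + (0.06 + ½·0.19²)·0.75] / (σ√T) = (-0.0335 + 0.0585) / 0.1645 = 0.1520 ⇒ 0.15
√T = √0.75 = 0.8660
φ(d₁) = φ(0.15) = 0.3945
vega = S·φ(d₁)·√T = 440·0.3945·0.8660 = 150.3203

150.32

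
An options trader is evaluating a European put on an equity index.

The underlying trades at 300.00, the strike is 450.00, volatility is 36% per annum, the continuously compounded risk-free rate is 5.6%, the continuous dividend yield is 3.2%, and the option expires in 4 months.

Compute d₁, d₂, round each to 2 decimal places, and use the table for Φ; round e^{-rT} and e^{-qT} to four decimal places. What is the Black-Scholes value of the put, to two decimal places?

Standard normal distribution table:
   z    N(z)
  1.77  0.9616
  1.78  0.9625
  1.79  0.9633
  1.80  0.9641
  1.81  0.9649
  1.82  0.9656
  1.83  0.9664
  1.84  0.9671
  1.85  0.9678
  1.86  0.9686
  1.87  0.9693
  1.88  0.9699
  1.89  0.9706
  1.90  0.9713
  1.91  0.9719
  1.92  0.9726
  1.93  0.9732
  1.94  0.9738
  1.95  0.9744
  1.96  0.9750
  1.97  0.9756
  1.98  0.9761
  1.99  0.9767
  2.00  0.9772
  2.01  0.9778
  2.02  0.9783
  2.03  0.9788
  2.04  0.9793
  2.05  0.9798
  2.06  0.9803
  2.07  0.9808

σ√T = 0.36·√0.3333 = 0.2078
d₁ = [ln(300/450) + (0.056 − 0.032 + 0.36²/2)·0.3333] / 0.2078 = [-0.4055 + 0.0296] / 0.2078 = -1.8084 → -1.81
d₂ = d₁ − σ√T = -1.8084 − 0.2078 = -2.0162 → -2.02
e^(−qT) = e^(−0.032·0.3333) = 0.9894;  e^(−rT) = e^(−0.056·0.3333) = 0.9815
N(−d₂) = N(2.02) = 0.9783;  N(−d₁) = N(1.81) = 0.9649
P = 450·0.9815·0.9783 − 300·0.9894·0.9649 = 432.0907 − 286.4016 = 145.6890

145.69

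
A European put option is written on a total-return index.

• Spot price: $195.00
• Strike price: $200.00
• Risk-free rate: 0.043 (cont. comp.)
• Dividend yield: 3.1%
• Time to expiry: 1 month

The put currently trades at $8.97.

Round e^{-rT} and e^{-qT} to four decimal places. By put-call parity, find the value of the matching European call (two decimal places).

$4.18

e^(−qT) = e^(−0.031·0.08333) = 0.9974;  e^(−rT) = e^(−0.043·0.08333) = 0.9964
Put-call parity: C − P = S·e^(−qT) − K·e^(−rT) = 195·0.9974 − 200·0.9964 = 194.4930 − 199.2800 = -4.7870
C = P + (C − P) = 8.97 + (-4.7870) = 4.1830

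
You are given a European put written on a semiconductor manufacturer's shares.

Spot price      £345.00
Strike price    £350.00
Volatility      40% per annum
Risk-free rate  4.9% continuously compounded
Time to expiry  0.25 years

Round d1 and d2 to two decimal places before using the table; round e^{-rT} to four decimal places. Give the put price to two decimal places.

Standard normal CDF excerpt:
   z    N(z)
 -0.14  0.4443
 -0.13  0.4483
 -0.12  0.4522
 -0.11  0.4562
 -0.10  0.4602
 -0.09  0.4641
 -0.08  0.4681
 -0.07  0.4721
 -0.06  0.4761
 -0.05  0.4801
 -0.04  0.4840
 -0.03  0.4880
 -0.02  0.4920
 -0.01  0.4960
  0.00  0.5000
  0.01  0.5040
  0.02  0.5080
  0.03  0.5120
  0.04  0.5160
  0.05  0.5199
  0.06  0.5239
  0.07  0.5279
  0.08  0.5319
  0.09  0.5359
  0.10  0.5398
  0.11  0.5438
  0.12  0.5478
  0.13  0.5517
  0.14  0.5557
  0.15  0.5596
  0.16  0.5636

T = 0.25;  σ√T = 0.2000
ln(S/K) + (r + σ²/2)T = ln(345/350) + (0.049 + 0.4²/2)·0.25 = -0.0144 + 0.0323 = 0.0179
d₁ = 0.0179 / 0.2000 = 0.0893 → 0.09
d₂ = d₁ − σ√T = 0.0893 − 0.2000 = -0.1107 → -0.11
exp(−rT) = exp(−0.049·0.25) = 0.9878
N(−d₂) = N(0.11) = 0.5438;  N(−d₁) = N(-0.09) = 0.4641
P = 350·0.9878·0.5438 − 345·0.4641 = 188.0080 − 160.1145 = 27.8935

£27.89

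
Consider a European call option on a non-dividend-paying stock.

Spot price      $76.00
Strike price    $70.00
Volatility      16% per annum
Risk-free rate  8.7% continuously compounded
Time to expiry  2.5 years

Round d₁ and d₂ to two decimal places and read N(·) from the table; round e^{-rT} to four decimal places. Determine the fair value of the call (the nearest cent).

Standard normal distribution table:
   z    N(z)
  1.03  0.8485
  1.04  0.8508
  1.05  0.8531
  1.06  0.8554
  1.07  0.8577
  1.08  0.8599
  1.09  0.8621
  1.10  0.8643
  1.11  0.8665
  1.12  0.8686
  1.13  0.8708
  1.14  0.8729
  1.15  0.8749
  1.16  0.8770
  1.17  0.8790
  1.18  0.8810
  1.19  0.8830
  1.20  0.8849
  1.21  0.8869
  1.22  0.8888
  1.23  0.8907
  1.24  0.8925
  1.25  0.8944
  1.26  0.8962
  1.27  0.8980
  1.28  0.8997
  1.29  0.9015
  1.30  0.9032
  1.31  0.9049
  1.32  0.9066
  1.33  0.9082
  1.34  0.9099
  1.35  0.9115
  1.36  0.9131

σ√T = 0.16 × 1.5811 = 0.2530
d₁ = [ln(76/70) + (0.087 + 0.16²/2)·2.5] / 0.2530 = [0.0822 + 0.2495] / 0.2530 = 1.3113 ≈ 1.31
d₂ = d₁ − σ√T = 1.3113 − 0.2530 = 1.0583 ≈ 1.06
exp(−rT) = exp(−0.087·2.5) = 0.8045
C = 76·N(1.31) − 70·0.8045·N(1.06) = 76·0.9049 − 70·0.8045·0.8554 = 68.7724 − 48.1719 = 20.6005

$20.60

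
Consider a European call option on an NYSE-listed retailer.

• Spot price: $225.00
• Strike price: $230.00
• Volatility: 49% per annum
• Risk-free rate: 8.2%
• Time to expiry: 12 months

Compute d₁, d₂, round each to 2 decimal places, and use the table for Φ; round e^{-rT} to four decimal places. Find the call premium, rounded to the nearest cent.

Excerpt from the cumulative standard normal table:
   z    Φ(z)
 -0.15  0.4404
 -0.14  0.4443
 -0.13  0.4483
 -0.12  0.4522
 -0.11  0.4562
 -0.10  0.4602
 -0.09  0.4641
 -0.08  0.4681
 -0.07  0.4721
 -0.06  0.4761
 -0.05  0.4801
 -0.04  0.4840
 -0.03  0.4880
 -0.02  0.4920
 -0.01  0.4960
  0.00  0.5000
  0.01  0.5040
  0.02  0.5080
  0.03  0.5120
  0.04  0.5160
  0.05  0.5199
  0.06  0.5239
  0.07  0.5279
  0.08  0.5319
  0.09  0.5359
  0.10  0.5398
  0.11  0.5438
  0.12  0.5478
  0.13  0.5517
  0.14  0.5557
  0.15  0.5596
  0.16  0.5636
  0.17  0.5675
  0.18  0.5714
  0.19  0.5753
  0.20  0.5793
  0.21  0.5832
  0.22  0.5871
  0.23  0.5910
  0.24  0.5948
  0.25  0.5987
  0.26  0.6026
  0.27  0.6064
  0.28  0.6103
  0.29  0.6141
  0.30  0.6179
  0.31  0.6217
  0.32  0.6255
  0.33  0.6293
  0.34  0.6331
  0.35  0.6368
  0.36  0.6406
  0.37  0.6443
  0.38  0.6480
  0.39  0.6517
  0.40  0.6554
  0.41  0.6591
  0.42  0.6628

σ√T = 0.49 × 1.0000 = 0.4900
ln(S/K) + (r + σ²/2)T = ln(225/230) + (0.082 + 0.49²/2)·1 = -0.0220 + 0.2021 = 0.1801
d₁ = 0.1801 / 0.4900 = 0.3675 → 0.37
d₂ = d₁ − σ√T = 0.3675 − 0.4900 = -0.1225 → -0.12
exp(−rT) = exp(−0.082·1) = 0.9213
N(d₁) = N(0.37) = 0.6443;  N(d₂) = N(-0.12) = 0.4522
C = 225·0.6443 − 230·0.9213·0.4522 = 144.9675 − 95.8207 = 49.1468

$49.15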